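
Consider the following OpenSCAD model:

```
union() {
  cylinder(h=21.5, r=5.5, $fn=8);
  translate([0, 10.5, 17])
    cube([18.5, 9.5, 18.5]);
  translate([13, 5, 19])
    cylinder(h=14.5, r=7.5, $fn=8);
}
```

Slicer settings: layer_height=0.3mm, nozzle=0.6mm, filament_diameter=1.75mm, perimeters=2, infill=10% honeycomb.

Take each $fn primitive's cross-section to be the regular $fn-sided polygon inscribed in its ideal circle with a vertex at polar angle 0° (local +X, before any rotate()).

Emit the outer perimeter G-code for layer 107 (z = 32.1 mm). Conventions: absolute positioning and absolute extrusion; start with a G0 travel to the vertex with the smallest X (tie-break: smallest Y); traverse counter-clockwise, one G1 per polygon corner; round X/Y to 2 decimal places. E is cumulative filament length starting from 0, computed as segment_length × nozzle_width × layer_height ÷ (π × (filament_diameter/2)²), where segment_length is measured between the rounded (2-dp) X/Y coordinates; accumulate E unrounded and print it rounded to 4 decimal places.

G0 X0.00 Y10.50 Z32.10
G1 X8.17 Y10.50 E0.6114
G1 X7.70 Y10.30 E0.6496
G1 X5.50 Y5.00 E1.0791
G1 X7.70 Y-0.30 E1.5085
G1 X13.00 Y-2.50 E1.9379
G1 X18.30 Y-0.30 E2.3674
G1 X20.50 Y5.00 E2.7968
G1 X18.30 Y10.30 E3.2263
G1 X17.83 Y10.50 E3.2645
G1 X18.50 Y10.50 E3.3146
G1 X18.50 Y20.00 E4.0256
G1 X0.00 Y20.00 E5.4100
G1 X0.00 Y10.50 E6.1210

At z = 32.1 mm: the cylinder is absent (z outside [0, 21.5]); the cube at (0, 10.5) (footprint 18.5×9.5) is included at this height; the r=7.5 cylinder at (13, 5) gives a regular 8-gon of circumradius 7.5 (constant along its height); Taking the union: the regions partially overlap (shared area 9.66 mm²), so overlapping operands fuse into one piece — 1 connected region. The outline is a single polygon with 13 vertices. Extrusion per mm of travel: 0.6 × 0.3 / (π × 0.875²) = 0.074835. Accumulating E over each segment gives final E = 6.1210.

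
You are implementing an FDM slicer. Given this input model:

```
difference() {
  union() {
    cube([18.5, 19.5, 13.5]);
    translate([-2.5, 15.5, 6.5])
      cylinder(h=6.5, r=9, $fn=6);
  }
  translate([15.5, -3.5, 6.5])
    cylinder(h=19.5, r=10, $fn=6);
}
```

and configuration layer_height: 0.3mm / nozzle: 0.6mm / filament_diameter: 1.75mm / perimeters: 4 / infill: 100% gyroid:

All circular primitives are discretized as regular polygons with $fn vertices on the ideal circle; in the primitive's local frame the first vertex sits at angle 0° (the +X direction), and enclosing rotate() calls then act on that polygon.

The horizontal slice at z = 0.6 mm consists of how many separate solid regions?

1

At z = 0.6 mm: the 18.5×19.5 cube contributes its full rectangle; the cylinder at (-2.5, 15.5) is not intersected at this z (z outside [6.5, 13]); Merging all regions: only the 18.5×19.5 cube is present, so the union is just that shape — 1 connected region; the cylinder at (15.5, -3.5) is absent (z outside [6.5, 26]); Taking the first minus the rest: none of the subtracted shapes is present at this height, so the result so far is unchanged — 1 connected region. The result has 1 disconnected region.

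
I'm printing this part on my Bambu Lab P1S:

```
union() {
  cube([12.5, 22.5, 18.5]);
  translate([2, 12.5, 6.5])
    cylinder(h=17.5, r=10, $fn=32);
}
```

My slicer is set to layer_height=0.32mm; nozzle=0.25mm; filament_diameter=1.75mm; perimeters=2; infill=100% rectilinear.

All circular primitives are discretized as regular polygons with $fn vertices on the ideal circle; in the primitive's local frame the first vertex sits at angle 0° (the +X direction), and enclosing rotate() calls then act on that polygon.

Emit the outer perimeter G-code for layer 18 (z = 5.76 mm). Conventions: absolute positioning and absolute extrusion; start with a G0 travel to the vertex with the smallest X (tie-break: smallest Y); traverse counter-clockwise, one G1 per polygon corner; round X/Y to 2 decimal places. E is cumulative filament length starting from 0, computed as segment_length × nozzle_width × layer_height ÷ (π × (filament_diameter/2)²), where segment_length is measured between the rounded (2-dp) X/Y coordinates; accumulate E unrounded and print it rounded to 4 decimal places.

At z = 5.76 mm: the cube is present — its section is the full 12.5×22.5 rectangle; the cylinder at (2, 12.5) is absent (z outside [6.5, 24]); Combining (union): only the 12.5×22.5 cube is present, so the union is just that shape — 1 connected region. The outline is a single polygon with 4 vertices. Extrusion per mm of travel: 0.25 × 0.32 / (π × 0.875²) = 0.033260. Accumulating E over each segment gives final E = 2.3282.

G0 X0.00 Y0.00 Z5.76
G1 X12.50 Y0.00 E0.4158
G1 X12.50 Y22.50 E1.1641
G1 X0.00 Y22.50 E1.5799
G1 X0.00 Y0.00 E2.3282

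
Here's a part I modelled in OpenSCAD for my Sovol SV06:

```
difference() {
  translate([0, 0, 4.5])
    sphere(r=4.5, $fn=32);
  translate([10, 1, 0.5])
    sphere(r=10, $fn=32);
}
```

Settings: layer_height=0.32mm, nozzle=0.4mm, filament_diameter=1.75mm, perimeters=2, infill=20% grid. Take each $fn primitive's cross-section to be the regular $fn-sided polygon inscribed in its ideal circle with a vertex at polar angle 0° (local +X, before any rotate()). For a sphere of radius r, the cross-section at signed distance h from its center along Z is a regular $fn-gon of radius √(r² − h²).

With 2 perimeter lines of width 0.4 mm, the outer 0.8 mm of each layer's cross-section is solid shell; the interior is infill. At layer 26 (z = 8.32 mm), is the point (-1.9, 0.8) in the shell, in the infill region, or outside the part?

At z = 8.32 mm: the sphere: section is a regular 32-gon, circumradius = √(r²−h²) = √(4.5²−3.82²) = 2.379; the r=10 sphere at (10, 1) slices to a regular 32-gon of circumradius 6.233 (√(r²−h²) with h=7.82 from center); Subtracting the remaining from the first: starting from the r=4.5 sphere, the r=10 sphere at (10, 1) misses the remaining region (no effect) — 1 connected region. Overall, the cross-section is a single solid region. The nearest boundary edge runs (-2.20, 0.91)→(-1.98, 1.32); distance from the point to it = 0.31 mm. The point is inside the cross-section, 0.31 mm from the nearest boundary — within the 0.8 mm shell band (2 × 0.4).

shell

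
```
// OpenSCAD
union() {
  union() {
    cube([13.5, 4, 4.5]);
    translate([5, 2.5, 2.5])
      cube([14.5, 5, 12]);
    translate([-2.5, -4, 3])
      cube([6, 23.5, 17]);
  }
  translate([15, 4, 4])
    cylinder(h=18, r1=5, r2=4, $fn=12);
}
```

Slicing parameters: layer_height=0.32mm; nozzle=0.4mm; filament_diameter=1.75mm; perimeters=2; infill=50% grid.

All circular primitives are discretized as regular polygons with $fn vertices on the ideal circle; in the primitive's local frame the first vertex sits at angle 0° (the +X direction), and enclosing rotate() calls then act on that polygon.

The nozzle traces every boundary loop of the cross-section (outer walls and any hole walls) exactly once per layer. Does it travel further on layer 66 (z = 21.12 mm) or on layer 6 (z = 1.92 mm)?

Layer 66 (z = 21.12): the cube is not intersected at this z (z outside [0, 4.5]); the cube at (5, 2.5) is not intersected at this z (z outside [2.5, 14.5]); the cube at (-2.5, -4) does not reach this height (z outside [3, 20]); Taking the union: nothing is present at this height; the cone at (15, 4) contributes a regular 12-gon of circumradius 4.049 (interpolated between r1=5 and r2=4 at t=0.951) (perimeter = 2·12·4.049·sin(180°/12) = 25.15 mm); Taking the union: only the cone at (15, 4) is present, so the union is just that shape — boundary = 25.15 mm. So its perimeter = 25.15 mm. Layer 6 (z = 1.92): the cube is present — its section is the full 13.5×4 rectangle (perimeter 35.00 mm); the cube at (5, 2.5) is not intersected at this z (z outside [2.5, 14.5]); the cube at (-2.5, -4) is not intersected at this z (z outside [3, 20]); Taking the union: only the 13.5×4 cube is present, so the union is just that shape — boundary = 35.00 mm; the cone at (15, 4) is absent (z outside [4, 22]); Merging all regions: only the result so far is present, so the union is just that shape — boundary = 35.00 mm. So its perimeter = 35.00 mm. Layer 6 is larger (35.00 vs 25.15 mm).

layer 6 (z = 1.92 mm)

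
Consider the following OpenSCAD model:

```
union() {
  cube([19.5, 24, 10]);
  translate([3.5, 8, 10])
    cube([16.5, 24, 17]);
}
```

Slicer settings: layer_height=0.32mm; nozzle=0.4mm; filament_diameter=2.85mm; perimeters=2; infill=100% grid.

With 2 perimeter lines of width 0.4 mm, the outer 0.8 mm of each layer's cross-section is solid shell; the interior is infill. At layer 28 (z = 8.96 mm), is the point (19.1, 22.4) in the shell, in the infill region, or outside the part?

shell

At z = 8.96 mm: the cube is present — its section is the full 19.5×24 rectangle; the cube at (3.5, 8) is not intersected at this z (z outside [10, 27]); Taking the union: only the 19.5×24 cube is present, so the union is just that shape — 1 connected region. Overall, the cross-section is a single solid region. The nearest boundary edge runs (19.50, 0.00)→(19.50, 24.00); distance from the point to it = 0.40 mm. The point is inside the cross-section, 0.40 mm from the nearest boundary — within the 0.8 mm shell band (2 × 0.4).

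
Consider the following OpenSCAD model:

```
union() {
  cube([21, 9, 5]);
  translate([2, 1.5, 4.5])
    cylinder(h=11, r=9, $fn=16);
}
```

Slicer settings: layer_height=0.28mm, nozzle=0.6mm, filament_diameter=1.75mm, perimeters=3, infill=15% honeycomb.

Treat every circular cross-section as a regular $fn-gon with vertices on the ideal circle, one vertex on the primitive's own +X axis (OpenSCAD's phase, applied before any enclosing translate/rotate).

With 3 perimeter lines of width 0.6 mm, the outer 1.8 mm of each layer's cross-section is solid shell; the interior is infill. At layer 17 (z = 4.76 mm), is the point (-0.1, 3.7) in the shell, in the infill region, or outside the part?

At z = 4.76 mm: the cube is present — its section is the full 21×9 rectangle; the r=9 cylinder at (2, 1.5) contributes a regular 16-gon of circumradius 9; Merging all regions: the regions partially overlap (shared area 88.79 mm²), so overlapping operands fuse into one piece — 1 connected region. Overall, the cross-section is a single solid region. The nearest boundary edge runs (-4.36, 7.86)→(-1.44, 9.81); distance from the point to it = 5.83 mm. The point is inside the cross-section and 5.83 mm from the nearest boundary — more than the 1.8 mm shell width (3 × 0.6), so it's in the infill interior.

infill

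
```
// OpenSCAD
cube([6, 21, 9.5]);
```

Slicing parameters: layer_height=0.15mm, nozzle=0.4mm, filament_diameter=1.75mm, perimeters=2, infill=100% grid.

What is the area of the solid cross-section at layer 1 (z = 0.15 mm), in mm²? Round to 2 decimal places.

126.00 mm²

At z = 0.15 mm: the cube is present — its section is the full 6×21 rectangle (area 126.00 mm²). Overall, the cross-section is a single solid region. Net area = 126.00 mm².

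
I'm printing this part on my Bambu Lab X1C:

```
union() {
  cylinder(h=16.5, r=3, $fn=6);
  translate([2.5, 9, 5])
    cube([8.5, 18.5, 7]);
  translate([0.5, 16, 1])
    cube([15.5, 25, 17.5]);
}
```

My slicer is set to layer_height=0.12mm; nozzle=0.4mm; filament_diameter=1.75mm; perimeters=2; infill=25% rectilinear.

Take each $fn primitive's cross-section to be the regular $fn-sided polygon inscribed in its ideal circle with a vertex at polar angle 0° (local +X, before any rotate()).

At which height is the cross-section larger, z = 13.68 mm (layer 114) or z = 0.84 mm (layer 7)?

layer 114 (z = 13.68 mm)

Layer 114 (z = 13.68): the r=3 cylinder gives a regular 6-gon of circumradius 3 (constant along its height) (area = (6/2)·3.000²·sin(360°/6) = 23.38 mm²); the cube at (2.5, 9) is not intersected at this z (z outside [5, 12]); the cube at (0.5, 16) is present — its section is the full 15.5×25 rectangle (area 387.50 mm²); Taking the union: the 2 present regions are separate (no shared area or edge), so areas and boundary lengths simply add and each stays a separate island — area = 410.88 mm². So its area = 410.88 mm². Layer 7 (z = 0.84): the r=3 cylinder contributes a regular 6-gon of circumradius 3 (area = (6/2)·3.000²·sin(360°/6) = 23.38 mm²); the cube at (2.5, 9) is absent (z outside [5, 12]); the cube at (0.5, 16) does not reach this height (z outside [1, 18.5]); Taking the union: only the r=3 cylinder is present, so the union is just that shape — area = 23.38 mm². So its area = 23.38 mm². Layer 114 is larger (410.88 vs 23.38 mm²).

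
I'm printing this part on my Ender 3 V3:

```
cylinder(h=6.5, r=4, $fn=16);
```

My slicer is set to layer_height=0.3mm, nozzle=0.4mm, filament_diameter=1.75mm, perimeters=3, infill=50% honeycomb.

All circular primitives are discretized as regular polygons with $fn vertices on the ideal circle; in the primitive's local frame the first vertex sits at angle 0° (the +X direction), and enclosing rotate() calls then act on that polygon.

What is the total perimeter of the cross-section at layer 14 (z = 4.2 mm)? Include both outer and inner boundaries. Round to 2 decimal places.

24.97 mm

At z = 4.2 mm: the r=4 cylinder gives a regular 16-gon of circumradius 4 (constant along its height) (perimeter = 2·16·4.000·sin(180°/16) = 24.97 mm). Overall, the cross-section is a single solid region. Total boundary length (outer) = 24.97 mm.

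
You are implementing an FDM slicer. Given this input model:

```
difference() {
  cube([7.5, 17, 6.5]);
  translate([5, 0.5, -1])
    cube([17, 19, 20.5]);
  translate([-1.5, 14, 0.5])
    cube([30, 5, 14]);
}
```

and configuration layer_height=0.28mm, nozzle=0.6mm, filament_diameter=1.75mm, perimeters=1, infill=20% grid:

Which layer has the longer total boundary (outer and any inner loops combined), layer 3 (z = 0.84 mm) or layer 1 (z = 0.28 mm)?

Layer 3 (z = 0.84): the 7.5×17 cube contributes its full rectangle (perimeter 49.00 mm); the cube at (5, 0.5) (footprint 17×19) is included at this height (perimeter 72.00 mm); the 30×5 cube at (-1.5, 14) contributes its full rectangle (perimeter 70.00 mm); Subtracting the remaining from the first: starting from the 7.5×17 cube, the 17×19 cube at (5, 0.5) partially overlaps it — only the 41.25 mm² overlap (of its 323.00 mm²) is removed, clipping the outline; the 30×5 cube at (-1.5, 14) partially overlaps it — only the 15.00 mm² overlap (of its 150.00 mm²) is removed, clipping the outline — boundary = 43.00 mm. So its perimeter = 43.00 mm. Layer 1 (z = 0.28): the cube (footprint 7.5×17) is included at this height (perimeter 49.00 mm); the cube at (5, 0.5) is present — its section is the full 17×19 rectangle (perimeter 72.00 mm); the cube at (-1.5, 14) is absent (z outside [0.5, 14.5]); After the difference (first − rest): starting from the 7.5×17 cube, the 17×19 cube at (5, 0.5) partially overlaps it — only the 41.25 mm² overlap (of its 323.00 mm²) is removed, clipping the outline — boundary = 49.00 mm. So its perimeter = 49.00 mm. Layer 1 is larger (49.00 vs 43.00 mm).

layer 1 (z = 0.28 mm)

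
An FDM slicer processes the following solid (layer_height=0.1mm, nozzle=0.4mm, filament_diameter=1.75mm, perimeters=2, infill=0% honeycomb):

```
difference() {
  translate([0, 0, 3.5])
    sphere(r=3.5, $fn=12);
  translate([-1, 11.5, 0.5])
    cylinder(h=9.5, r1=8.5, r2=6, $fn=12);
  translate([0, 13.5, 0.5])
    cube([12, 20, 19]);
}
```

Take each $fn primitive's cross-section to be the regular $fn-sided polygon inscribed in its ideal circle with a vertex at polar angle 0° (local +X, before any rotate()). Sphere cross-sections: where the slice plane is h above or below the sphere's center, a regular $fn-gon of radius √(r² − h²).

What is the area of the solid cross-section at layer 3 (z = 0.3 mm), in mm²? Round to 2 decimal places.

6.03 mm²

At z = 0.3 mm: the r=3.5 sphere slices to a regular 12-gon of circumradius 1.418 (√(r²−h²) with h=3.2 from center) (area = (12/2)·1.418²·sin(360°/12) = 6.03 mm²); the cone at (-1, 11.5) is absent (z outside [0.5, 10]); the cube at (0, 13.5) does not reach this height (z outside [0.5, 19.5]); Taking the first minus the rest: none of the subtracted shapes is present at this height, so the r=3.5 sphere is unchanged — area = 6.03 mm². Overall, the cross-section is a single solid region. Net area = 6.03 mm².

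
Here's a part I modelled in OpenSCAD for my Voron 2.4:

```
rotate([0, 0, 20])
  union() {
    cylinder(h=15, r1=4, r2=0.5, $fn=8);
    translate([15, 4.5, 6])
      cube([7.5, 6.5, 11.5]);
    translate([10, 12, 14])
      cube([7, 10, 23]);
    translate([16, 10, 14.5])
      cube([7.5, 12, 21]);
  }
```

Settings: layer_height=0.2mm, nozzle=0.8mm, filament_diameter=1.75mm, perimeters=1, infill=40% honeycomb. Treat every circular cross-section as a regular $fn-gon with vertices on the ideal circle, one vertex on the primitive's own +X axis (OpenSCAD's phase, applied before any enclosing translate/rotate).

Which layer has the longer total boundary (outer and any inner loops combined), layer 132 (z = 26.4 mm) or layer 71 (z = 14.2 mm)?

Layer 132 (z = 26.4): the cone does not reach this height (z outside [0, 15]); the cube at (15, 4.5) does not reach this height (z outside [6, 17.5]); the cube at (10, 12) (footprint 7×10) is included at this height (perimeter 34.00 mm); the cube at (16, 10) is present — its section is the full 7.5×12 rectangle (perimeter 39.00 mm); Combining (union): the regions partially overlap (shared area 10.00 mm²), so the edge portions inside another operand are dropped and the merged outline is re-measured after clipping — boundary = 51.00 mm; (rotated 20° about Z; rotation is an isometry so areas/perimeters/island counts are preserved). So its perimeter = 51.00 mm. Layer 71 (z = 14.2): the cone contributes a regular 8-gon of circumradius 0.687 (interpolated between r1=4 and r2=0.5 at t=0.947) (perimeter = 2·8·0.687·sin(180°/8) = 4.20 mm); the cube at (15, 4.5) is present — its section is the full 7.5×6.5 rectangle (perimeter 28.00 mm); the 7×10 cube at (10, 12) contributes its full rectangle (perimeter 34.00 mm); the cube at (16, 10) is not intersected at this z (z outside [14.5, 35.5]); Taking the union: the 3 present regions are separate (no shared area or edge), so areas and boundary lengths simply add and each stays a separate island — boundary = 66.20 mm; (rotated 20° about Z; rotation is an isometry so areas/perimeters/island counts are preserved). So its perimeter = 66.20 mm. Layer 71 is larger (66.20 vs 51.00 mm).

layer 71 (z = 14.2 mm)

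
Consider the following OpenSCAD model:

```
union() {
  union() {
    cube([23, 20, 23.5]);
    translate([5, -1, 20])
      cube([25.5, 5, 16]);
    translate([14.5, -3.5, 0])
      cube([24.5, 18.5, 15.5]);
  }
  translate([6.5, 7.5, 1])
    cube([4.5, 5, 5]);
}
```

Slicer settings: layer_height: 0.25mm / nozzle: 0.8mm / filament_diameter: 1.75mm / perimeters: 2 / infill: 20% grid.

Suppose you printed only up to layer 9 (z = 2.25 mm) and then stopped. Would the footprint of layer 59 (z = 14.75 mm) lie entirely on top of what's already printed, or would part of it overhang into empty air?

entirely on top

Compare the two slices. At z = 2.25: the 23×20 cube contributes its full rectangle (area 460.00 mm²); the cube at (5, -1) is not intersected at this z (z outside [20, 36]); the 24.5×18.5 cube at (14.5, -3.5) contributes its full rectangle (area 453.25 mm²); Merging all regions: the regions partially overlap — summed areas 913.25 mm² minus the doubly-counted overlap 127.50 mm² gives 785.75 mm² — area = 785.75 mm²; the cube at (6.5, 7.5) is present — its section is the full 4.5×5 rectangle (area 22.50 mm²); Merging all regions: the 4.5×5 cube at (6.5, 7.5) lies entirely inside the result so far, so the union is just the result so far — area = 785.75 mm². At z = 14.75: the cube (footprint 23×20) is included at this height (area 460.00 mm²); the cube at (5, -1) is not intersected at this z (z outside [20, 36]); the 24.5×18.5 cube at (14.5, -3.5) contributes its full rectangle (area 453.25 mm²); Combining (union): the regions partially overlap — summed areas 913.25 mm² minus the doubly-counted overlap 127.50 mm² gives 785.75 mm² — area = 785.75 mm²; the cube at (6.5, 7.5) is absent (z outside [1, 6]); Merging all regions: only that combined region is present, so the union is just that shape — area = 785.75 mm². Checking containment: the cross-section at z = 14.75 is a subset of the cross-section at z = 2.25.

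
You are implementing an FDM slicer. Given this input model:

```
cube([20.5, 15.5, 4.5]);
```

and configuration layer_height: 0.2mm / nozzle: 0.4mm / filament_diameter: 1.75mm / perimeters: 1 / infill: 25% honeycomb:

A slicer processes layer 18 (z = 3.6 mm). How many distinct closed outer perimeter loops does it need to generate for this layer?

At z = 3.6 mm: the cube (footprint 20.5×15.5) is included at this height. The result has 1 disconnected region.

1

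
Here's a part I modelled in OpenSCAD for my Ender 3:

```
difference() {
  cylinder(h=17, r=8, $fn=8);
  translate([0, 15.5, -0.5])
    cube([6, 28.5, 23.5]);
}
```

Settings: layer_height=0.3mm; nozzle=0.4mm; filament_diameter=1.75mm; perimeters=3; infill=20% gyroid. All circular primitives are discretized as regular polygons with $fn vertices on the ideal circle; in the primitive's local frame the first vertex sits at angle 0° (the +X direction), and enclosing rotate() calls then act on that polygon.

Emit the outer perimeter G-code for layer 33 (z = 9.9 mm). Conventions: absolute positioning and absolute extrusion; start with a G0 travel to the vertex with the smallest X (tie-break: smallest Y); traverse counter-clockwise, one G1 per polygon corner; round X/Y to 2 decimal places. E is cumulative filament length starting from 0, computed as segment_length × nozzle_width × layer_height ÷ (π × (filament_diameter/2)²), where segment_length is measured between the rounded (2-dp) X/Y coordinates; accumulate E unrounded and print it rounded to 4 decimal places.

At z = 9.9 mm: the r=8 cylinder contributes a regular 8-gon of circumradius 8; the cube at (0, 15.5) (footprint 6×28.5) is included at this height; After the difference (first − rest): starting from the r=8 cylinder, the 6×28.5 cube at (0, 15.5) misses the remaining region (no effect) — 1 connected region. The outline is a single polygon with 8 vertices. Extrusion per mm of travel: 0.4 × 0.3 / (π × 0.875²) = 0.049890. Accumulating E over each segment gives final E = 2.4445.

G0 X-8.00 Y0.00 Z9.90
G1 X-5.66 Y-5.66 E0.3056
G1 X0.00 Y-8.00 E0.6111
G1 X5.66 Y-5.66 E0.9167
G1 X8.00 Y0.00 E1.2222
G1 X5.66 Y5.66 E1.5278
G1 X0.00 Y8.00 E1.8334
G1 X-5.66 Y5.66 E2.1389
G1 X-8.00 Y0.00 E2.4445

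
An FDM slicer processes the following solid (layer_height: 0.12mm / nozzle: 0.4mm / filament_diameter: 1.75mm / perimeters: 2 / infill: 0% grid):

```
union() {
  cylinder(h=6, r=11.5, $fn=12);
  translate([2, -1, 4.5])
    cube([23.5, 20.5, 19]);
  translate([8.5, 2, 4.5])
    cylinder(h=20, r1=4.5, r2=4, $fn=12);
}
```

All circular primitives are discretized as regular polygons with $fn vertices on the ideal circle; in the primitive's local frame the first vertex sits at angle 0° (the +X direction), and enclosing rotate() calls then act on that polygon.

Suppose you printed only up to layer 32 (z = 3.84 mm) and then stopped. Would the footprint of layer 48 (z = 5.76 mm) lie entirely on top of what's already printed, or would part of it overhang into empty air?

Compare the two slices. At z = 3.84: the r=11.5 cylinder gives a regular 12-gon of circumradius 11.5 (constant along its height) (area = (12/2)·11.500²·sin(360°/12) = 396.75 mm²); the cube at (2, -1) is absent (z outside [4.5, 23.5]); the cone at (8.5, 2) does not reach this height (z outside [4.5, 24.5]); Combining (union): only the r=11.5 cylinder is present, so the union is just that shape — area = 396.75 mm². At z = 5.76: the r=11.5 cylinder gives a regular 12-gon of circumradius 11.5 (constant along its height) (area = (12/2)·11.500²·sin(360°/12) = 396.75 mm²); the 23.5×20.5 cube at (2, -1) contributes its full rectangle (area 481.75 mm²); the cone at (8.5, 2) (r1=4.5→r2=4) has section circumradius 4.468 here — a regular 12-gon (area = (12/2)·4.468²·sin(360°/12) = 59.90 mm²); Taking the union: the regions partially overlap — summed areas 938.40 mm² minus the doubly-counted overlap 145.90 mm² gives 792.51 mm² — area = 792.51 mm². Checking containment: at z = 5.76 the cross-section extends beyond the z = 3.84 cross-section by about 395.76 mm².

part overhangs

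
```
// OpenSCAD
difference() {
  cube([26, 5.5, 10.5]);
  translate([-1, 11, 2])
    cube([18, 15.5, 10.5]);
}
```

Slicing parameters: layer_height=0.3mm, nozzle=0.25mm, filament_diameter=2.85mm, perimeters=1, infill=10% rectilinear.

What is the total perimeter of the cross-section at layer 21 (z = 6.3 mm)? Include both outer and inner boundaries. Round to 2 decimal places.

63.00 mm

At z = 6.3 mm: the 26×5.5 cube contributes its full rectangle (perimeter 63.00 mm); the 18×15.5 cube at (-1, 11) contributes its full rectangle (perimeter 67.00 mm); After the difference (first − rest): starting from the 26×5.5 cube, the 18×15.5 cube at (-1, 11) misses the remaining region (no effect) — boundary = 63.00 mm. Overall, the cross-section is a single solid region. Total boundary length (outer) = 63.00 mm.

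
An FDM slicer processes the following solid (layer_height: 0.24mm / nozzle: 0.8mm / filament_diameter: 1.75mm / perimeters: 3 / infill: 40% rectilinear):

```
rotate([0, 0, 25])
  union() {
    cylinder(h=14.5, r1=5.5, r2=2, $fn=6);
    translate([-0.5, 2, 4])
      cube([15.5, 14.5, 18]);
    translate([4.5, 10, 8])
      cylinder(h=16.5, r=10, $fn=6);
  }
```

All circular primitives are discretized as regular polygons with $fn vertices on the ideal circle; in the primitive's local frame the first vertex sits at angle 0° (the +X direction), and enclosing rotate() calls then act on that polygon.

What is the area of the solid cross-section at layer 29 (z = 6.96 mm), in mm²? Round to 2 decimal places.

259.02 mm²

At z = 6.96 mm: the cone (r1=5.5→r2=2) has section circumradius 3.820 here — a regular 6-gon (area = (6/2)·3.820²·sin(360°/6) = 37.91 mm²); the cube at (-0.5, 2) is present — its section is the full 15.5×14.5 rectangle (area 224.75 mm²); the cylinder at (4.5, 10) does not reach this height (z outside [8, 24.5]); Merging all regions: the regions partially overlap — summed areas 262.66 mm² minus the doubly-counted overlap 3.65 mm² gives 259.02 mm² — area = 259.02 mm²; (rotated 25° about Z; rotation is an isometry so areas/perimeters/island counts are preserved). Overall, the cross-section is a single solid region. Net area = 259.02 mm².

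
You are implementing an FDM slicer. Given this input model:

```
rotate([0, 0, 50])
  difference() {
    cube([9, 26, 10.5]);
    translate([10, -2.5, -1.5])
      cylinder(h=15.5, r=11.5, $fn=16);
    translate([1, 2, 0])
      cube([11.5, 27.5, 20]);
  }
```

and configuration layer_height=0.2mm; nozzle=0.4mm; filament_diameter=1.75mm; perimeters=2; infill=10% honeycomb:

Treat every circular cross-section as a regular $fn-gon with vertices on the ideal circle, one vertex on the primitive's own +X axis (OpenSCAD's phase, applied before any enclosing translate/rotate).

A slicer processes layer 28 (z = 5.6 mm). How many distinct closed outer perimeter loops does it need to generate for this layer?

1

At z = 5.6 mm: the cube (footprint 9×26) is included at this height; the r=11.5 cylinder at (10, -2.5) gives a regular 16-gon of circumradius 11.5 (constant along its height); the cube at (1, 2) (footprint 11.5×27.5) is included at this height; After the difference (first − rest): starting from the 9×26 cube, the r=11.5 cylinder at (10, -2.5) partially overlaps it — only the 62.35 mm² overlap (of its 404.88 mm²) is removed, clipping the outline; the 11.5×27.5 cube at (1, 2) partially overlaps it — only the 149.23 mm² overlap (of its 316.25 mm²) is removed, clipping the outline — 1 connected region; (whole slice rotated 50° about Z — lengths, areas and connectivity unchanged). The result has 1 disconnected region.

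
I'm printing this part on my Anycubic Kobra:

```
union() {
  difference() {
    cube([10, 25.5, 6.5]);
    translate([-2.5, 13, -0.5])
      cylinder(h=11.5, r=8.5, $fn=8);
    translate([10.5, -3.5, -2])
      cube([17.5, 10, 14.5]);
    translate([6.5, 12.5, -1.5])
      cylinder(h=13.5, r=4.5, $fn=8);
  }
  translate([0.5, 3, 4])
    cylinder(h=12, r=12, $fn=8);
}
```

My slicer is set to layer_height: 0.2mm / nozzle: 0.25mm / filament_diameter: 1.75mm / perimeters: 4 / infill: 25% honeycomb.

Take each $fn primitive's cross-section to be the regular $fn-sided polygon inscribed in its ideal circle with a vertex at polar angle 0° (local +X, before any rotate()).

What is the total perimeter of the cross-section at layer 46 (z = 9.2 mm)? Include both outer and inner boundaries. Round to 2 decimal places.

At z = 9.2 mm: the cube is absent (z outside [0, 6.5]); the cylinder at (-2.5, 13): section is a regular 8-gon, circumradius r=8.5 (perimeter = 2·8·8.500·sin(180°/8) = 52.04 mm); the cube at (10.5, -3.5) (footprint 17.5×10) is included at this height (perimeter 55.00 mm); the r=4.5 cylinder at (6.5, 12.5) contributes a regular 8-gon of circumradius 4.5 (perimeter = 2·8·4.500·sin(180°/8) = 27.55 mm); Subtracting the remaining from the first: the first operand is absent here, so nothing remains; the r=12 cylinder at (0.5, 3) contributes a regular 8-gon of circumradius 12 (perimeter = 2·8·12.000·sin(180°/8) = 73.48 mm); Taking the union: only the r=12 cylinder at (0.5, 3) is present, so the union is just that shape — boundary = 73.48 mm. Overall, the cross-section is a single solid region. Total boundary length (outer) = 73.48 mm.

73.48 mm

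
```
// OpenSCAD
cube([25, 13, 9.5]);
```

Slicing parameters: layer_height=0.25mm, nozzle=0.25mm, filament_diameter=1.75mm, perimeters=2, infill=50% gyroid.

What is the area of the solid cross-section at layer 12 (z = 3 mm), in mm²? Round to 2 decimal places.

325.00 mm²

At z = 3 mm: the cube (footprint 25×13) is included at this height (area 325.00 mm²). Overall, the cross-section is a single solid region. Net area = 325.00 mm².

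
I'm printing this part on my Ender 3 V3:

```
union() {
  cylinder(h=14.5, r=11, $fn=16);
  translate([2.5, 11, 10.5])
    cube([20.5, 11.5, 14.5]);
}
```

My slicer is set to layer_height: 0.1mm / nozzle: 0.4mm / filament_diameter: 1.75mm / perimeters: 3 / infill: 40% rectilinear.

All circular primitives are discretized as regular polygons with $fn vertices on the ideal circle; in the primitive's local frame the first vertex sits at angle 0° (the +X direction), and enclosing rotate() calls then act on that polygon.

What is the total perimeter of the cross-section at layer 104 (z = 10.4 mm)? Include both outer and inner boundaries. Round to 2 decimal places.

68.67 mm

At z = 10.4 mm: the r=11 cylinder contributes a regular 16-gon of circumradius 11 (perimeter = 2·16·11.000·sin(180°/16) = 68.67 mm); the cube at (2.5, 11) is absent (z outside [10.5, 25]); Combining (union): only the r=11 cylinder is present, so the union is just that shape — boundary = 68.67 mm. Overall, the cross-section is a single solid region. Total boundary length (outer) = 68.67 mm.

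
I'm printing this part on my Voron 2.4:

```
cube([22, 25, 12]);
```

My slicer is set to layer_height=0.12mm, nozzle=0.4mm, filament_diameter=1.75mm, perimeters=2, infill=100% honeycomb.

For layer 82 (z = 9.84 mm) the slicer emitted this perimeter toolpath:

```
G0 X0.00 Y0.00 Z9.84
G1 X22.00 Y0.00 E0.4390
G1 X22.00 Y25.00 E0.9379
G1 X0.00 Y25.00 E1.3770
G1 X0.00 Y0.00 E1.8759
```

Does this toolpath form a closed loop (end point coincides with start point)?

Start point (G0): (0.00, 0.00). End point (last G1): the path returns to the start — closed.

yes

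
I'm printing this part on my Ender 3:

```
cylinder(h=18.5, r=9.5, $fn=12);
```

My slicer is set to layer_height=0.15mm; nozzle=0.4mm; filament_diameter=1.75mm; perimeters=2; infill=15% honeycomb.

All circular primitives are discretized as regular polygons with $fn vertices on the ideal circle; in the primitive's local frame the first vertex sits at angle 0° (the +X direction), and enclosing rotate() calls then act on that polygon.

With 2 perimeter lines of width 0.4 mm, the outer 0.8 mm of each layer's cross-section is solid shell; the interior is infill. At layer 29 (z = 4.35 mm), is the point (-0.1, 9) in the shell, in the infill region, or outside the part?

shell

At z = 4.35 mm: the cylinder: section is a regular 12-gon, circumradius r=9.5. Overall, the cross-section is a single solid region. The nearest boundary edge runs (0.00, 9.50)→(-4.75, 8.23); distance from the point to it = 0.46 mm. The point is inside the cross-section, 0.46 mm from the nearest boundary — within the 0.8 mm shell band (2 × 0.4).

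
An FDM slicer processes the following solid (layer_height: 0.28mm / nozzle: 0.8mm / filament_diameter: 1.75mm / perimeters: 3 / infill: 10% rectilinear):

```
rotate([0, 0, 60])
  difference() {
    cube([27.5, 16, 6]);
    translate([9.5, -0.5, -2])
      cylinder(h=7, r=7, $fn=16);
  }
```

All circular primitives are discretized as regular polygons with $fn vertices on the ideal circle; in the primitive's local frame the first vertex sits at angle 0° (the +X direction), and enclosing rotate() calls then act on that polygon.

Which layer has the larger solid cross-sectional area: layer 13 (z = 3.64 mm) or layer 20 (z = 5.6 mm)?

Layer 13 (z = 3.64): the cube (footprint 27.5×16) is included at this height (area 440.00 mm²); the r=7 cylinder at (9.5, -0.5) contributes a regular 16-gon of circumradius 7 (area = (16/2)·7.000²·sin(360°/16) = 150.01 mm²); Taking the first minus the rest: starting from the 27.5×16 cube (440.00 mm²), the r=7 cylinder at (9.5, -0.5) partially overlaps it — only the 68.06 mm² overlap (of its 150.01 mm²) is removed, clipping the outline — area = 371.94 mm²; (whole slice rotated 60° about Z — lengths, areas and connectivity unchanged). So its area = 371.94 mm². Layer 20 (z = 5.6): the cube is present — its section is the full 27.5×16 rectangle (area 440.00 mm²); the cylinder at (9.5, -0.5) is not intersected at this z (z outside [-2, 5]); After the difference (first − rest): none of the subtracted shapes is present at this height, so the 27.5×16 cube is unchanged — area = 440.00 mm²; (rotated 60° about Z; rotation is an isometry so areas/perimeters/island counts are preserved). So its area = 440.00 mm². Layer 20 is larger (440.00 vs 371.94 mm²).

layer 20 (z = 5.6 mm)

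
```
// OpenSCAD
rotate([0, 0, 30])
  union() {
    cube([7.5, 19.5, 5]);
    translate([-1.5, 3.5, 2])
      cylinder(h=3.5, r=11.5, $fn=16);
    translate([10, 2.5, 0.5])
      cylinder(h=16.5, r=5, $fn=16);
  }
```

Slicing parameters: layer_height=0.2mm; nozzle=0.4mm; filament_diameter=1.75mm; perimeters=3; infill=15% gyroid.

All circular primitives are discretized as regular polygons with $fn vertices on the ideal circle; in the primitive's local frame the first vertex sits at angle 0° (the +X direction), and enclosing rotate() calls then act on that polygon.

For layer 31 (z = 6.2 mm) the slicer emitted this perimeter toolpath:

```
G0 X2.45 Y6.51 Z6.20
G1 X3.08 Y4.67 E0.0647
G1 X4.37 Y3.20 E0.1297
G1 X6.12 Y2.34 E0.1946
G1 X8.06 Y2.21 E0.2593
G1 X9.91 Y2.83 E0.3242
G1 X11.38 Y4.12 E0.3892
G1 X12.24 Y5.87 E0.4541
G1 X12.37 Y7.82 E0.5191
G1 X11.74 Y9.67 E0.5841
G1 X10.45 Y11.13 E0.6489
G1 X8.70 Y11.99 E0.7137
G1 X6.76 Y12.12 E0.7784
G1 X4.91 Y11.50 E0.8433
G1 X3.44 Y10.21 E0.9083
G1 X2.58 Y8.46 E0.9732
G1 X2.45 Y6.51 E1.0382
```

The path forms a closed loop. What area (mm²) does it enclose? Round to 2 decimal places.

76.53 mm²

Apply the shoelace formula to the sequence of (X, Y) vertices; enclosed area = 76.53 mm².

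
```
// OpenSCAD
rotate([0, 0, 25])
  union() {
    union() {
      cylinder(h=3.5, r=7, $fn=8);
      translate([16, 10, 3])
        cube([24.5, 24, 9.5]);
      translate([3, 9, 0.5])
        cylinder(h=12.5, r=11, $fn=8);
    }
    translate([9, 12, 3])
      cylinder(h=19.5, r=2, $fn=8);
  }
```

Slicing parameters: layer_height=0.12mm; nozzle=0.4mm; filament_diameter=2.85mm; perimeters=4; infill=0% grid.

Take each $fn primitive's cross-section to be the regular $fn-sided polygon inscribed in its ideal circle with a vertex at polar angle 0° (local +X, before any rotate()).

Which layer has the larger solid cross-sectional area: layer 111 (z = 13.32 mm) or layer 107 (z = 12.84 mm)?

Layer 111 (z = 13.32): the cylinder does not reach this height (z outside [0, 3.5]); the cube at (16, 10) is not intersected at this z (z outside [3, 12.5]); the cylinder at (3, 9) does not reach this height (z outside [0.5, 13]); Combining (union): nothing is present at this height; the r=2 cylinder at (9, 12) gives a regular 8-gon of circumradius 2 (constant along its height) (area = (8/2)·2.000²·sin(360°/8) = 11.31 mm²); Taking the union: only the r=2 cylinder at (9, 12) is present, so the union is just that shape — area = 11.31 mm²; (whole slice rotated 25° about Z — lengths, areas and connectivity unchanged). So its area = 11.31 mm². Layer 107 (z = 12.84): the cylinder does not reach this height (z outside [0, 3.5]); the cube at (16, 10) is absent (z outside [3, 12.5]); the cylinder at (3, 9): section is a regular 8-gon, circumradius r=11 (area = (8/2)·11.000²·sin(360°/8) = 342.24 mm²); Combining (union): only the r=11 cylinder at (3, 9) is present, so the union is just that shape — area = 342.24 mm²; the r=2 cylinder at (9, 12) contributes a regular 8-gon of circumradius 2 (area = (8/2)·2.000²·sin(360°/8) = 11.31 mm²); Combining (union): the r=2 cylinder at (9, 12) lies entirely inside the result so far, so the union is just the result so far — area = 342.24 mm²; (whole slice rotated 25° about Z — lengths, areas and connectivity unchanged). So its area = 342.24 mm². Layer 107 is larger (342.24 vs 11.31 mm²).

layer 107 (z = 12.84 mm)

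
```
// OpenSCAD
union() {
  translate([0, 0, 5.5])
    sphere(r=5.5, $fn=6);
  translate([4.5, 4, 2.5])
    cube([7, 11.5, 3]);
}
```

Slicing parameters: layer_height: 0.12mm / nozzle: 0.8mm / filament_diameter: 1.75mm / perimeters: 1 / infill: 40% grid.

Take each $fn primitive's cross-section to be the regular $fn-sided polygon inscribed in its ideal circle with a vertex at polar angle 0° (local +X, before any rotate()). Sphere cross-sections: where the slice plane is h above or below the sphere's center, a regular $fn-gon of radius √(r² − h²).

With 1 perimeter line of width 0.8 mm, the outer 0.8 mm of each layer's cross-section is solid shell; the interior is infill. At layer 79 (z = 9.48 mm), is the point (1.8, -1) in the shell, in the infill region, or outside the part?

At z = 9.48 mm: the r=5.5 sphere slices to a regular 6-gon of circumradius 3.796 (√(r²−h²) with h=3.98 from center); the cube at (4.5, 4) is absent (z outside [2.5, 5.5]); Taking the union: only the r=5.5 sphere is present, so the union is just that shape — 1 connected region. Overall, the cross-section is a single solid region. The nearest boundary edge runs (1.90, -3.29)→(3.80, 0.00); distance from the point to it = 1.23 mm. The point is inside the cross-section and 1.23 mm from the nearest boundary — more than the 0.8 mm shell width (1 × 0.8), so it's in the infill interior.

infill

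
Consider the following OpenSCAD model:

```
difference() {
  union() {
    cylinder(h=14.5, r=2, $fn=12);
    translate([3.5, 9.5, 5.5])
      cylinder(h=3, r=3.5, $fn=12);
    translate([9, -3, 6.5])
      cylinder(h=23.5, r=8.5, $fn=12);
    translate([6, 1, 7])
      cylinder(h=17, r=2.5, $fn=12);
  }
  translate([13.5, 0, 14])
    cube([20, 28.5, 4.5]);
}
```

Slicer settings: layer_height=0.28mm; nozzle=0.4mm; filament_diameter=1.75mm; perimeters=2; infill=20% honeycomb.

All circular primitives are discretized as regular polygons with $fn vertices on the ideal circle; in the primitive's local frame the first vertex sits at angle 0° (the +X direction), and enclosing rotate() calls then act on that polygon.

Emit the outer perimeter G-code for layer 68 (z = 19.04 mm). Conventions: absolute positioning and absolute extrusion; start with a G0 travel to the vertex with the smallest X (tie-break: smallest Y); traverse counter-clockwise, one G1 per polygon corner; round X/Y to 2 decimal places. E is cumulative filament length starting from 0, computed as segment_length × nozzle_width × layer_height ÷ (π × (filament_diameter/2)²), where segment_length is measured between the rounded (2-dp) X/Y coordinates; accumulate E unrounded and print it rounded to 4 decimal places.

At z = 19.04 mm: the cylinder does not reach this height (z outside [0, 14.5]); the cylinder at (3.5, 9.5) does not reach this height (z outside [5.5, 8.5]); the r=8.5 cylinder at (9, -3) contributes a regular 12-gon of circumradius 8.5; the r=2.5 cylinder at (6, 1) gives a regular 12-gon of circumradius 2.5 (constant along its height); Merging all regions: the r=2.5 cylinder at (6, 1) lies entirely inside the r=8.5 cylinder at (9, -3), so the union is just the r=8.5 cylinder at (9, -3) — 1 connected region; the cube at (13.5, 0) is absent (z outside [14, 18.5]); After the difference (first − rest): none of the subtracted shapes is present at this height, so that combined region is unchanged — 1 connected region. The outline is a single polygon with 12 vertices. Extrusion per mm of travel: 0.4 × 0.28 / (π × 0.875²) = 0.046564. Accumulating E over each segment gives final E = 2.4583.

G0 X0.50 Y-3.00 Z19.04
G1 X1.64 Y-7.25 E0.2049
G1 X4.75 Y-10.36 E0.4097
G1 X9.00 Y-11.50 E0.6146
G1 X13.25 Y-10.36 E0.8195
G1 X16.36 Y-7.25 E1.0243
G1 X17.50 Y-3.00 E1.2292
G1 X16.36 Y1.25 E1.4341
G1 X13.25 Y4.36 E1.6389
G1 X9.00 Y5.50 E1.8438
G1 X4.75 Y4.36 E2.0487
G1 X1.64 Y1.25 E2.2535
G1 X0.50 Y-3.00 E2.4583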